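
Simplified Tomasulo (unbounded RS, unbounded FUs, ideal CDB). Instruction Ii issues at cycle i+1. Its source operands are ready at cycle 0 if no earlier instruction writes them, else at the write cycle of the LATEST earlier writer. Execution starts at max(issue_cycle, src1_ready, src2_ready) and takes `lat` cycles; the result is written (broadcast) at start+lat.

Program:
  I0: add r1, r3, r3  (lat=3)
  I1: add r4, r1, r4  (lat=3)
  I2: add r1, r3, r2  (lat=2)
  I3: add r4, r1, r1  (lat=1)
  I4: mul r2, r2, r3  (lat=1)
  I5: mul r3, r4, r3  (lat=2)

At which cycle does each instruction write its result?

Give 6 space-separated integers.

I0 add r1: issue@1 deps=(None,None) exec_start@1 write@4
I1 add r4: issue@2 deps=(0,None) exec_start@4 write@7
I2 add r1: issue@3 deps=(None,None) exec_start@3 write@5
I3 add r4: issue@4 deps=(2,2) exec_start@5 write@6
I4 mul r2: issue@5 deps=(None,None) exec_start@5 write@6
I5 mul r3: issue@6 deps=(3,None) exec_start@6 write@8

Answer: 4 7 5 6 6 8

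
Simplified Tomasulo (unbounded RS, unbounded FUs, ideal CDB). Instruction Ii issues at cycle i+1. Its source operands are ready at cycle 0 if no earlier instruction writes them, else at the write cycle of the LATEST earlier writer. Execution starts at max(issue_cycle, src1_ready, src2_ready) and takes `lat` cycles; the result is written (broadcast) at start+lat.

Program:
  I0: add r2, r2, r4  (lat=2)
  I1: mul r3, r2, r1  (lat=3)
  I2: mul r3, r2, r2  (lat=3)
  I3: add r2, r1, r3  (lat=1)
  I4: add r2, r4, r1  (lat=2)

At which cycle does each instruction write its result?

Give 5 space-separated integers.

Answer: 3 6 6 7 7

Derivation:
I0 add r2: issue@1 deps=(None,None) exec_start@1 write@3
I1 mul r3: issue@2 deps=(0,None) exec_start@3 write@6
I2 mul r3: issue@3 deps=(0,0) exec_start@3 write@6
I3 add r2: issue@4 deps=(None,2) exec_start@6 write@7
I4 add r2: issue@5 deps=(None,None) exec_start@5 write@7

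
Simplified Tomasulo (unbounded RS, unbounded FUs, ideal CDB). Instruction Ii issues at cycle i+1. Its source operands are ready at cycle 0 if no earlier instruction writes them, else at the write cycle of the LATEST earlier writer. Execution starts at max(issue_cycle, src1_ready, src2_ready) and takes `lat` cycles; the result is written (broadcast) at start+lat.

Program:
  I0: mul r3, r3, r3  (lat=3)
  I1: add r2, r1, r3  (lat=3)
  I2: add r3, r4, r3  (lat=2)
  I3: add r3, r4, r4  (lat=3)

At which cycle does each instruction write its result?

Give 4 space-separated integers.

I0 mul r3: issue@1 deps=(None,None) exec_start@1 write@4
I1 add r2: issue@2 deps=(None,0) exec_start@4 write@7
I2 add r3: issue@3 deps=(None,0) exec_start@4 write@6
I3 add r3: issue@4 deps=(None,None) exec_start@4 write@7

Answer: 4 7 6 7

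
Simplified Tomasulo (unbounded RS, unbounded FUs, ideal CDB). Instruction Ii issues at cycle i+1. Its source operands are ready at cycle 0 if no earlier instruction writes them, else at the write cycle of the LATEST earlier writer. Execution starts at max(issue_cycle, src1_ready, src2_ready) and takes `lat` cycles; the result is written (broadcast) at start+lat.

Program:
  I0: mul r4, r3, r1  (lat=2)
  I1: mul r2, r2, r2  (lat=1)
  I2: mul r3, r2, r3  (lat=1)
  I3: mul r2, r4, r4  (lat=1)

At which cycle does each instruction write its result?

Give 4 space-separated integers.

I0 mul r4: issue@1 deps=(None,None) exec_start@1 write@3
I1 mul r2: issue@2 deps=(None,None) exec_start@2 write@3
I2 mul r3: issue@3 deps=(1,None) exec_start@3 write@4
I3 mul r2: issue@4 deps=(0,0) exec_start@4 write@5

Answer: 3 3 4 5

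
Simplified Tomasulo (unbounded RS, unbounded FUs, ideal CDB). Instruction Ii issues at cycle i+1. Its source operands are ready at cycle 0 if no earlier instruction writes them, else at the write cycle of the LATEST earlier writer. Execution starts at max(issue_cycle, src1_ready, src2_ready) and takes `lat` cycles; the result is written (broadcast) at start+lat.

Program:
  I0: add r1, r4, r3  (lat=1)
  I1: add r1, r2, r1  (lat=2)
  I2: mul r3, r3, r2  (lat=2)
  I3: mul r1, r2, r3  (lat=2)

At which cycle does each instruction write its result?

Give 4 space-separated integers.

I0 add r1: issue@1 deps=(None,None) exec_start@1 write@2
I1 add r1: issue@2 deps=(None,0) exec_start@2 write@4
I2 mul r3: issue@3 deps=(None,None) exec_start@3 write@5
I3 mul r1: issue@4 deps=(None,2) exec_start@5 write@7

Answer: 2 4 5 7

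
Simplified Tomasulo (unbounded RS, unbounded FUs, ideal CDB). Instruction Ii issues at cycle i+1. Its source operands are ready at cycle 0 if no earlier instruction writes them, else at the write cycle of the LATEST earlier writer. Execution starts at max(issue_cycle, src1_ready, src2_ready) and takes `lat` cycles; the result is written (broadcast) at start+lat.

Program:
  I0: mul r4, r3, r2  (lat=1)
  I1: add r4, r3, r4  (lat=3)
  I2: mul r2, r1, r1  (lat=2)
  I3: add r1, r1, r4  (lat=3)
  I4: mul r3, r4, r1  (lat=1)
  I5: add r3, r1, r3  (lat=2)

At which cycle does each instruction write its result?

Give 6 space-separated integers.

Answer: 2 5 5 8 9 11

Derivation:
I0 mul r4: issue@1 deps=(None,None) exec_start@1 write@2
I1 add r4: issue@2 deps=(None,0) exec_start@2 write@5
I2 mul r2: issue@3 deps=(None,None) exec_start@3 write@5
I3 add r1: issue@4 deps=(None,1) exec_start@5 write@8
I4 mul r3: issue@5 deps=(1,3) exec_start@8 write@9
I5 add r3: issue@6 deps=(3,4) exec_start@9 write@11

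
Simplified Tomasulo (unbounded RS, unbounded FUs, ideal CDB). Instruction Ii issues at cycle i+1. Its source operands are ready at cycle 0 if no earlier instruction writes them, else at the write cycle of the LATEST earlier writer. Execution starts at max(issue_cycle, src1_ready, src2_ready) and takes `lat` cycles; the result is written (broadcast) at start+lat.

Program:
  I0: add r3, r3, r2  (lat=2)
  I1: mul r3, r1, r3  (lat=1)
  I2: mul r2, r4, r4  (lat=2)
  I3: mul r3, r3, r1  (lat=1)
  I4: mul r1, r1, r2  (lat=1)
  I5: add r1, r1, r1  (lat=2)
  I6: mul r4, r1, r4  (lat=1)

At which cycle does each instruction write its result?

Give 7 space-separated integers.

I0 add r3: issue@1 deps=(None,None) exec_start@1 write@3
I1 mul r3: issue@2 deps=(None,0) exec_start@3 write@4
I2 mul r2: issue@3 deps=(None,None) exec_start@3 write@5
I3 mul r3: issue@4 deps=(1,None) exec_start@4 write@5
I4 mul r1: issue@5 deps=(None,2) exec_start@5 write@6
I5 add r1: issue@6 deps=(4,4) exec_start@6 write@8
I6 mul r4: issue@7 deps=(5,None) exec_start@8 write@9

Answer: 3 4 5 5 6 8 9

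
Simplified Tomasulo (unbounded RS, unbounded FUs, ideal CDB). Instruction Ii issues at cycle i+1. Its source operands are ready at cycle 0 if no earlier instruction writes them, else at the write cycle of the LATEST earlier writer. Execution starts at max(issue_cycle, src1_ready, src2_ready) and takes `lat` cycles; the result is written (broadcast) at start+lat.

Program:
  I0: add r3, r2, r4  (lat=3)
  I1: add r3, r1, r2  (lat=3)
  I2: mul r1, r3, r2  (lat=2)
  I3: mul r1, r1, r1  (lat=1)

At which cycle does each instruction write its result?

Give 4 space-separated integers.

I0 add r3: issue@1 deps=(None,None) exec_start@1 write@4
I1 add r3: issue@2 deps=(None,None) exec_start@2 write@5
I2 mul r1: issue@3 deps=(1,None) exec_start@5 write@7
I3 mul r1: issue@4 deps=(2,2) exec_start@7 write@8

Answer: 4 5 7 8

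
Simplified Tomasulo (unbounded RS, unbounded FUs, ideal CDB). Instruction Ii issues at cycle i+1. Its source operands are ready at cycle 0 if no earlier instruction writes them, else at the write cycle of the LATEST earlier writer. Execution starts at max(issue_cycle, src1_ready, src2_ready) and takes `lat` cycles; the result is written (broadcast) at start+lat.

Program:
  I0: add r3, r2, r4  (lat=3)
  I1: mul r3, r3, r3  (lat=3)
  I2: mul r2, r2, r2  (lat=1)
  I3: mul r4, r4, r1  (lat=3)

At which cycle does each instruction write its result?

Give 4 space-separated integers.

I0 add r3: issue@1 deps=(None,None) exec_start@1 write@4
I1 mul r3: issue@2 deps=(0,0) exec_start@4 write@7
I2 mul r2: issue@3 deps=(None,None) exec_start@3 write@4
I3 mul r4: issue@4 deps=(None,None) exec_start@4 write@7

Answer: 4 7 4 7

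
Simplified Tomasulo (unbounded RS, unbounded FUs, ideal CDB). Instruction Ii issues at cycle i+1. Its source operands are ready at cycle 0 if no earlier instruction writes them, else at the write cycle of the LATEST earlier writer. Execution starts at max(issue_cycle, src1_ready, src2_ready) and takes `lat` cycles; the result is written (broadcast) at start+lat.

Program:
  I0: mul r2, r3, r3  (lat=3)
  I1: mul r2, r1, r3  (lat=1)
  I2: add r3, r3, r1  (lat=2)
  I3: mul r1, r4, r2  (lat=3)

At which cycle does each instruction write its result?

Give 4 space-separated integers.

Answer: 4 3 5 7

Derivation:
I0 mul r2: issue@1 deps=(None,None) exec_start@1 write@4
I1 mul r2: issue@2 deps=(None,None) exec_start@2 write@3
I2 add r3: issue@3 deps=(None,None) exec_start@3 write@5
I3 mul r1: issue@4 deps=(None,1) exec_start@4 write@7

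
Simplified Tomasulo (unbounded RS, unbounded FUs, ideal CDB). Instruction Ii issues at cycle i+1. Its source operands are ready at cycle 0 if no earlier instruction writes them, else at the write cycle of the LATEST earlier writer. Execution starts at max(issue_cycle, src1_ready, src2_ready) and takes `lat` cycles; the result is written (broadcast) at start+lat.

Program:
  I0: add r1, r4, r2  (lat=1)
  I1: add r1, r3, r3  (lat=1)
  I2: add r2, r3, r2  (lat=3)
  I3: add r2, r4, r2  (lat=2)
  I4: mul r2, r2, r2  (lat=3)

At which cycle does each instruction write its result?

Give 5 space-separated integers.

Answer: 2 3 6 8 11

Derivation:
I0 add r1: issue@1 deps=(None,None) exec_start@1 write@2
I1 add r1: issue@2 deps=(None,None) exec_start@2 write@3
I2 add r2: issue@3 deps=(None,None) exec_start@3 write@6
I3 add r2: issue@4 deps=(None,2) exec_start@6 write@8
I4 mul r2: issue@5 deps=(3,3) exec_start@8 write@11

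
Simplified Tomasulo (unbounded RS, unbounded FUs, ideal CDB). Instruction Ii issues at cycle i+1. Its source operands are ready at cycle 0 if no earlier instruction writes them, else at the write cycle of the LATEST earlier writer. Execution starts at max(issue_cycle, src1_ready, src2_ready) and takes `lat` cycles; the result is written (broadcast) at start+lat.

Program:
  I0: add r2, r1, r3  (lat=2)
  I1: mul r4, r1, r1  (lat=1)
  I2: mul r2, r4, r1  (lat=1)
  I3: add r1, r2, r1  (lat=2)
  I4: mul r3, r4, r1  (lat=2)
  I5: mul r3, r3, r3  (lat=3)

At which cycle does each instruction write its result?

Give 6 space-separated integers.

I0 add r2: issue@1 deps=(None,None) exec_start@1 write@3
I1 mul r4: issue@2 deps=(None,None) exec_start@2 write@3
I2 mul r2: issue@3 deps=(1,None) exec_start@3 write@4
I3 add r1: issue@4 deps=(2,None) exec_start@4 write@6
I4 mul r3: issue@5 deps=(1,3) exec_start@6 write@8
I5 mul r3: issue@6 deps=(4,4) exec_start@8 write@11

Answer: 3 3 4 6 8 11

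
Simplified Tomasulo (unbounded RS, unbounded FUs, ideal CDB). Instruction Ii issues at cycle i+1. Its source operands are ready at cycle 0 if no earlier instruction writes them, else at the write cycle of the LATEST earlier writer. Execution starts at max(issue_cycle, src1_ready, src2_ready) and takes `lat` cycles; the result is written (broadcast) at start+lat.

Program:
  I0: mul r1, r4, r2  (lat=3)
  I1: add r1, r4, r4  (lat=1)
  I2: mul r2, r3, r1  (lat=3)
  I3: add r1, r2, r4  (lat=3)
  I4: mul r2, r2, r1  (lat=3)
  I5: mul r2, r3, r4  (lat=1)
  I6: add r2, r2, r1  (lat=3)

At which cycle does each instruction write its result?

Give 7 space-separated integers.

Answer: 4 3 6 9 12 7 12

Derivation:
I0 mul r1: issue@1 deps=(None,None) exec_start@1 write@4
I1 add r1: issue@2 deps=(None,None) exec_start@2 write@3
I2 mul r2: issue@3 deps=(None,1) exec_start@3 write@6
I3 add r1: issue@4 deps=(2,None) exec_start@6 write@9
I4 mul r2: issue@5 deps=(2,3) exec_start@9 write@12
I5 mul r2: issue@6 deps=(None,None) exec_start@6 write@7
I6 add r2: issue@7 deps=(5,3) exec_start@9 write@12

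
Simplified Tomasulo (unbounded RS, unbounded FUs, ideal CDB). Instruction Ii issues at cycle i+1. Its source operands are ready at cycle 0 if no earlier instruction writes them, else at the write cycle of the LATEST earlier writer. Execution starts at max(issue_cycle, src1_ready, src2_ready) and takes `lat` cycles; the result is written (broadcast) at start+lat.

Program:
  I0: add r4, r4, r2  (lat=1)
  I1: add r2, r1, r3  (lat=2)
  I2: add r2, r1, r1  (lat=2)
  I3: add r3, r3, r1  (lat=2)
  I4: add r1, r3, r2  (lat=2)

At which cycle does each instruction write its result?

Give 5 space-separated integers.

I0 add r4: issue@1 deps=(None,None) exec_start@1 write@2
I1 add r2: issue@2 deps=(None,None) exec_start@2 write@4
I2 add r2: issue@3 deps=(None,None) exec_start@3 write@5
I3 add r3: issue@4 deps=(None,None) exec_start@4 write@6
I4 add r1: issue@5 deps=(3,2) exec_start@6 write@8

Answer: 2 4 5 6 8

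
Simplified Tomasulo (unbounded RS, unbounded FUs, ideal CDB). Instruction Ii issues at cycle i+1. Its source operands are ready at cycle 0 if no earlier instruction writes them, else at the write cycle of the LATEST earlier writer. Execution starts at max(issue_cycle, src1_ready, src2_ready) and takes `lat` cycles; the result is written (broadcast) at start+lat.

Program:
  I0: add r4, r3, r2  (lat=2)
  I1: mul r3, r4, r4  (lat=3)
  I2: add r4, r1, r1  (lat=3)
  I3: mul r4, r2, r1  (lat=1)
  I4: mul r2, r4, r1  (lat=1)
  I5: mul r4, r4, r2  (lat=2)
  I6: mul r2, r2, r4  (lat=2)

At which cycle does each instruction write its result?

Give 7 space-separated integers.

Answer: 3 6 6 5 6 8 10

Derivation:
I0 add r4: issue@1 deps=(None,None) exec_start@1 write@3
I1 mul r3: issue@2 deps=(0,0) exec_start@3 write@6
I2 add r4: issue@3 deps=(None,None) exec_start@3 write@6
I3 mul r4: issue@4 deps=(None,None) exec_start@4 write@5
I4 mul r2: issue@5 deps=(3,None) exec_start@5 write@6
I5 mul r4: issue@6 deps=(3,4) exec_start@6 write@8
I6 mul r2: issue@7 deps=(4,5) exec_start@8 write@10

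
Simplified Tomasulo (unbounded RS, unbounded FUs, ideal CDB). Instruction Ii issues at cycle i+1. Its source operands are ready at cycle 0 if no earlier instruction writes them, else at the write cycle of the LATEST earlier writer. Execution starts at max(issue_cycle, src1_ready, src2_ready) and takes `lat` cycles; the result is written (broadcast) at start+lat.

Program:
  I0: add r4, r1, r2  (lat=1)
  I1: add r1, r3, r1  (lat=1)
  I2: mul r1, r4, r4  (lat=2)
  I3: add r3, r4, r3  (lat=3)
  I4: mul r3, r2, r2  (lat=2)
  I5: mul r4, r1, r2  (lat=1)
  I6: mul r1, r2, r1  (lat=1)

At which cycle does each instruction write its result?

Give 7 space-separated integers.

Answer: 2 3 5 7 7 7 8

Derivation:
I0 add r4: issue@1 deps=(None,None) exec_start@1 write@2
I1 add r1: issue@2 deps=(None,None) exec_start@2 write@3
I2 mul r1: issue@3 deps=(0,0) exec_start@3 write@5
I3 add r3: issue@4 deps=(0,None) exec_start@4 write@7
I4 mul r3: issue@5 deps=(None,None) exec_start@5 write@7
I5 mul r4: issue@6 deps=(2,None) exec_start@6 write@7
I6 mul r1: issue@7 deps=(None,2) exec_start@7 write@8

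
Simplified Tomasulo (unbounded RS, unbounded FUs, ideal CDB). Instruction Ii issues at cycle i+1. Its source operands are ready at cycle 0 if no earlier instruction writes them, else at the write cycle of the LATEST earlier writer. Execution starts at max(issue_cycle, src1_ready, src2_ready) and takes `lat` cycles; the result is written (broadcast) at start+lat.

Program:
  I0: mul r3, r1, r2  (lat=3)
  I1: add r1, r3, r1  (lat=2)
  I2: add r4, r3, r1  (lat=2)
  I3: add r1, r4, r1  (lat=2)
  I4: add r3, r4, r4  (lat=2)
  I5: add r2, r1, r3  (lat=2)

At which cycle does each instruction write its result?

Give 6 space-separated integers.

I0 mul r3: issue@1 deps=(None,None) exec_start@1 write@4
I1 add r1: issue@2 deps=(0,None) exec_start@4 write@6
I2 add r4: issue@3 deps=(0,1) exec_start@6 write@8
I3 add r1: issue@4 deps=(2,1) exec_start@8 write@10
I4 add r3: issue@5 deps=(2,2) exec_start@8 write@10
I5 add r2: issue@6 deps=(3,4) exec_start@10 write@12

Answer: 4 6 8 10 10 12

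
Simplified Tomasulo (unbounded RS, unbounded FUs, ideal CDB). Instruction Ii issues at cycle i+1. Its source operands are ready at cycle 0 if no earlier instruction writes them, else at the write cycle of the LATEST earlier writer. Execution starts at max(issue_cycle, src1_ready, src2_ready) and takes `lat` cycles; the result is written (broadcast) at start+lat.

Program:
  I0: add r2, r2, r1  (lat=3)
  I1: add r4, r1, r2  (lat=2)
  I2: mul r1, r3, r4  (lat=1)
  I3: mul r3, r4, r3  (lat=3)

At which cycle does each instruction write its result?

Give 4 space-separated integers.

Answer: 4 6 7 9

Derivation:
I0 add r2: issue@1 deps=(None,None) exec_start@1 write@4
I1 add r4: issue@2 deps=(None,0) exec_start@4 write@6
I2 mul r1: issue@3 deps=(None,1) exec_start@6 write@7
I3 mul r3: issue@4 deps=(1,None) exec_start@6 write@9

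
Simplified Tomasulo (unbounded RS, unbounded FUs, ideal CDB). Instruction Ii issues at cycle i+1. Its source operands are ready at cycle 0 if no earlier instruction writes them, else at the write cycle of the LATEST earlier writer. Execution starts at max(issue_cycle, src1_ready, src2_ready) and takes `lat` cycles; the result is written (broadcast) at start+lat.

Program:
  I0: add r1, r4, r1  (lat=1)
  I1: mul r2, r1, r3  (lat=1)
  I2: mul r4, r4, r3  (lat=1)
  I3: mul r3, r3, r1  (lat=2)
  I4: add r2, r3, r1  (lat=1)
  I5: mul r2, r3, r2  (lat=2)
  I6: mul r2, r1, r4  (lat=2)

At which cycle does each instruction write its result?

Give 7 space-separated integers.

Answer: 2 3 4 6 7 9 9

Derivation:
I0 add r1: issue@1 deps=(None,None) exec_start@1 write@2
I1 mul r2: issue@2 deps=(0,None) exec_start@2 write@3
I2 mul r4: issue@3 deps=(None,None) exec_start@3 write@4
I3 mul r3: issue@4 deps=(None,0) exec_start@4 write@6
I4 add r2: issue@5 deps=(3,0) exec_start@6 write@7
I5 mul r2: issue@6 deps=(3,4) exec_start@7 write@9
I6 mul r2: issue@7 deps=(0,2) exec_start@7 write@9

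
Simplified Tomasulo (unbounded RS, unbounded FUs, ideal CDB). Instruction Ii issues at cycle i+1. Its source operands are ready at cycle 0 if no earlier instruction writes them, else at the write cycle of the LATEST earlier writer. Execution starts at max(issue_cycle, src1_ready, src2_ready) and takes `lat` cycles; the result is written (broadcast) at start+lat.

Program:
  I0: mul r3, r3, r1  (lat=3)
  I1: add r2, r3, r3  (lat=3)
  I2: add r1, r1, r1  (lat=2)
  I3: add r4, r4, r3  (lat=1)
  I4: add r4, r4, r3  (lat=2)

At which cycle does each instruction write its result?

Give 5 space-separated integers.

Answer: 4 7 5 5 7

Derivation:
I0 mul r3: issue@1 deps=(None,None) exec_start@1 write@4
I1 add r2: issue@2 deps=(0,0) exec_start@4 write@7
I2 add r1: issue@3 deps=(None,None) exec_start@3 write@5
I3 add r4: issue@4 deps=(None,0) exec_start@4 write@5
I4 add r4: issue@5 deps=(3,0) exec_start@5 write@7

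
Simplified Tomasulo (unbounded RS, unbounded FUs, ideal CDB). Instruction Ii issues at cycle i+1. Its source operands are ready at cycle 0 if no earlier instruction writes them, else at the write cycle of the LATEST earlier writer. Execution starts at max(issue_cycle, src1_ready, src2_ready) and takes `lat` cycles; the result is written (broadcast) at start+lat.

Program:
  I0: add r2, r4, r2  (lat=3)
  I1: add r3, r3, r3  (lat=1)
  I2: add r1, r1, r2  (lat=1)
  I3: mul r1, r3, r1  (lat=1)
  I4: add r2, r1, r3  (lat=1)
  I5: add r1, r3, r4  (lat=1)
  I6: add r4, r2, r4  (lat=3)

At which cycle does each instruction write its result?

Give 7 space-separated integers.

Answer: 4 3 5 6 7 7 10

Derivation:
I0 add r2: issue@1 deps=(None,None) exec_start@1 write@4
I1 add r3: issue@2 deps=(None,None) exec_start@2 write@3
I2 add r1: issue@3 deps=(None,0) exec_start@4 write@5
I3 mul r1: issue@4 deps=(1,2) exec_start@5 write@6
I4 add r2: issue@5 deps=(3,1) exec_start@6 write@7
I5 add r1: issue@6 deps=(1,None) exec_start@6 write@7
I6 add r4: issue@7 deps=(4,None) exec_start@7 write@10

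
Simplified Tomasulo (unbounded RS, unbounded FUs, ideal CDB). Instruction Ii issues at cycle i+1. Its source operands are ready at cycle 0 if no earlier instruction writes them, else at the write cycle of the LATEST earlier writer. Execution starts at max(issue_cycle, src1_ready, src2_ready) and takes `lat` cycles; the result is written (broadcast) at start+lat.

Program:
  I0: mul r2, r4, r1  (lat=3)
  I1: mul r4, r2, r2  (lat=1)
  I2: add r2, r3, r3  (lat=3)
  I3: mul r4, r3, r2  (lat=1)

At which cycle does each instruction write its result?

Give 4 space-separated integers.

I0 mul r2: issue@1 deps=(None,None) exec_start@1 write@4
I1 mul r4: issue@2 deps=(0,0) exec_start@4 write@5
I2 add r2: issue@3 deps=(None,None) exec_start@3 write@6
I3 mul r4: issue@4 deps=(None,2) exec_start@6 write@7

Answer: 4 5 6 7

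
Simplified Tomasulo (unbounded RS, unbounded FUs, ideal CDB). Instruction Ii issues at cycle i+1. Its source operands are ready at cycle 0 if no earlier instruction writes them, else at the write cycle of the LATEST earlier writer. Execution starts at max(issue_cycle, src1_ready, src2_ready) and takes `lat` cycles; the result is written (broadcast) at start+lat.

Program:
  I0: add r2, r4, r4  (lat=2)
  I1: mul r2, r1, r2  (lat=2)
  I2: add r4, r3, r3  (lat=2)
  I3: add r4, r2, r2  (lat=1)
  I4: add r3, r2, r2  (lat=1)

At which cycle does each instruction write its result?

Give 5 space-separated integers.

I0 add r2: issue@1 deps=(None,None) exec_start@1 write@3
I1 mul r2: issue@2 deps=(None,0) exec_start@3 write@5
I2 add r4: issue@3 deps=(None,None) exec_start@3 write@5
I3 add r4: issue@4 deps=(1,1) exec_start@5 write@6
I4 add r3: issue@5 deps=(1,1) exec_start@5 write@6

Answer: 3 5 5 6 6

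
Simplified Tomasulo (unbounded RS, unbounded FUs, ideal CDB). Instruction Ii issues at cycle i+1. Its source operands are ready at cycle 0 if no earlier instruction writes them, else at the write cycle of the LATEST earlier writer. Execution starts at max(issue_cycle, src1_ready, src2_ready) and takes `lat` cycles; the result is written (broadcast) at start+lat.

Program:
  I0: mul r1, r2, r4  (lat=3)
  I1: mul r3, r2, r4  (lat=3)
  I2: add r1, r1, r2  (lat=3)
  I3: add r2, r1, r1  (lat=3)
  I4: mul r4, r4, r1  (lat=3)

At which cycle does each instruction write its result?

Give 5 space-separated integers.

I0 mul r1: issue@1 deps=(None,None) exec_start@1 write@4
I1 mul r3: issue@2 deps=(None,None) exec_start@2 write@5
I2 add r1: issue@3 deps=(0,None) exec_start@4 write@7
I3 add r2: issue@4 deps=(2,2) exec_start@7 write@10
I4 mul r4: issue@5 deps=(None,2) exec_start@7 write@10

Answer: 4 5 7 10 10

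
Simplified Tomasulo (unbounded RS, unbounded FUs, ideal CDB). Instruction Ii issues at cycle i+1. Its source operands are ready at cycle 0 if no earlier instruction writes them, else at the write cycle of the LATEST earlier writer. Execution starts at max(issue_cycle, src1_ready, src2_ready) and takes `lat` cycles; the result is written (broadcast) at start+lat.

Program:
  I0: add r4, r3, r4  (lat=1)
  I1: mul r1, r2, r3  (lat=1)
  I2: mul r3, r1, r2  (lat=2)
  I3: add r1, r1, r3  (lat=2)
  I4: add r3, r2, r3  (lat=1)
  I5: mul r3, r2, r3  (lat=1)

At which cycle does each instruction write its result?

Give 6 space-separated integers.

I0 add r4: issue@1 deps=(None,None) exec_start@1 write@2
I1 mul r1: issue@2 deps=(None,None) exec_start@2 write@3
I2 mul r3: issue@3 deps=(1,None) exec_start@3 write@5
I3 add r1: issue@4 deps=(1,2) exec_start@5 write@7
I4 add r3: issue@5 deps=(None,2) exec_start@5 write@6
I5 mul r3: issue@6 deps=(None,4) exec_start@6 write@7

Answer: 2 3 5 7 6 7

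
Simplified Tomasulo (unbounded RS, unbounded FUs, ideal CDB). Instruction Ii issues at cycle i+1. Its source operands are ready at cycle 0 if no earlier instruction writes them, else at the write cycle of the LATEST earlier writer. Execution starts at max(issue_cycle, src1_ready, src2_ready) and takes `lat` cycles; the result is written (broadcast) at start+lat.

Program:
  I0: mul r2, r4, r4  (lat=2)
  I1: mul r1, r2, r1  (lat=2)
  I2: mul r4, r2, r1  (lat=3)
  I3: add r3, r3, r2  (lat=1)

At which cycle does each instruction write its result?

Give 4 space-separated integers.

I0 mul r2: issue@1 deps=(None,None) exec_start@1 write@3
I1 mul r1: issue@2 deps=(0,None) exec_start@3 write@5
I2 mul r4: issue@3 deps=(0,1) exec_start@5 write@8
I3 add r3: issue@4 deps=(None,0) exec_start@4 write@5

Answer: 3 5 8 5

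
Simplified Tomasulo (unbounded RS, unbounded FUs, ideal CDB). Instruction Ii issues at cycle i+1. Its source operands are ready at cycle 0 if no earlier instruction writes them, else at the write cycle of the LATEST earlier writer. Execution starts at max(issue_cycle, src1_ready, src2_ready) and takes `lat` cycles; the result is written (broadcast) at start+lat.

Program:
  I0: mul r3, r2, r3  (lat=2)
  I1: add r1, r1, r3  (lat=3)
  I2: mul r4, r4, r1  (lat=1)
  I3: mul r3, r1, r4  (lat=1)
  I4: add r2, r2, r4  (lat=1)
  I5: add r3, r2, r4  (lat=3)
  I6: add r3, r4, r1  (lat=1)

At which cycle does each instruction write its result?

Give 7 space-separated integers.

I0 mul r3: issue@1 deps=(None,None) exec_start@1 write@3
I1 add r1: issue@2 deps=(None,0) exec_start@3 write@6
I2 mul r4: issue@3 deps=(None,1) exec_start@6 write@7
I3 mul r3: issue@4 deps=(1,2) exec_start@7 write@8
I4 add r2: issue@5 deps=(None,2) exec_start@7 write@8
I5 add r3: issue@6 deps=(4,2) exec_start@8 write@11
I6 add r3: issue@7 deps=(2,1) exec_start@7 write@8

Answer: 3 6 7 8 8 11 8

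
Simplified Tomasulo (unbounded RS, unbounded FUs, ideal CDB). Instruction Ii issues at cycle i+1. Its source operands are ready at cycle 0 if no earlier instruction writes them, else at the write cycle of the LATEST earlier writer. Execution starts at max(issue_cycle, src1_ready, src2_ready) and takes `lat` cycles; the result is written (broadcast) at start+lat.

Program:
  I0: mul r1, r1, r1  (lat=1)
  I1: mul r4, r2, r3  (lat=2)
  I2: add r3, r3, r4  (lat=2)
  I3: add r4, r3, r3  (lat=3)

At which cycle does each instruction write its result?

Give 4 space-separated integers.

I0 mul r1: issue@1 deps=(None,None) exec_start@1 write@2
I1 mul r4: issue@2 deps=(None,None) exec_start@2 write@4
I2 add r3: issue@3 deps=(None,1) exec_start@4 write@6
I3 add r4: issue@4 deps=(2,2) exec_start@6 write@9

Answer: 2 4 6 9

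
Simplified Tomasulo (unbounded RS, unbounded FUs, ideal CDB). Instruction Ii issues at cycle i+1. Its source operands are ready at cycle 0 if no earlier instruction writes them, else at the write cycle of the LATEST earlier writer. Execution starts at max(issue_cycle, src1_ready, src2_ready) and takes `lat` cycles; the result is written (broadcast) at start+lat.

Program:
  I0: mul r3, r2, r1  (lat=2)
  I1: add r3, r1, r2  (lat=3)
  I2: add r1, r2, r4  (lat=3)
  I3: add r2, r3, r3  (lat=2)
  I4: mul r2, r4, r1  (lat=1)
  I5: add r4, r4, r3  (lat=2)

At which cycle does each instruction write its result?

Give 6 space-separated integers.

Answer: 3 5 6 7 7 8

Derivation:
I0 mul r3: issue@1 deps=(None,None) exec_start@1 write@3
I1 add r3: issue@2 deps=(None,None) exec_start@2 write@5
I2 add r1: issue@3 deps=(None,None) exec_start@3 write@6
I3 add r2: issue@4 deps=(1,1) exec_start@5 write@7
I4 mul r2: issue@5 deps=(None,2) exec_start@6 write@7
I5 add r4: issue@6 deps=(None,1) exec_start@6 write@8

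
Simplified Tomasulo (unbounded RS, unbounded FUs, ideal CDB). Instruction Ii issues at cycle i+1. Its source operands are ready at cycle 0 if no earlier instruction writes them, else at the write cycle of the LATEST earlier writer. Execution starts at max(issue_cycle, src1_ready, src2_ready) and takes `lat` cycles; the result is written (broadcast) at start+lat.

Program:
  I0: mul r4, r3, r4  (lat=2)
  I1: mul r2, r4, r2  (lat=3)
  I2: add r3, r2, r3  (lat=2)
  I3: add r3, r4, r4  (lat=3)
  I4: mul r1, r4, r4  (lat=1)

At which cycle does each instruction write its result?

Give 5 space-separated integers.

I0 mul r4: issue@1 deps=(None,None) exec_start@1 write@3
I1 mul r2: issue@2 deps=(0,None) exec_start@3 write@6
I2 add r3: issue@3 deps=(1,None) exec_start@6 write@8
I3 add r3: issue@4 deps=(0,0) exec_start@4 write@7
I4 mul r1: issue@5 deps=(0,0) exec_start@5 write@6

Answer: 3 6 8 7 6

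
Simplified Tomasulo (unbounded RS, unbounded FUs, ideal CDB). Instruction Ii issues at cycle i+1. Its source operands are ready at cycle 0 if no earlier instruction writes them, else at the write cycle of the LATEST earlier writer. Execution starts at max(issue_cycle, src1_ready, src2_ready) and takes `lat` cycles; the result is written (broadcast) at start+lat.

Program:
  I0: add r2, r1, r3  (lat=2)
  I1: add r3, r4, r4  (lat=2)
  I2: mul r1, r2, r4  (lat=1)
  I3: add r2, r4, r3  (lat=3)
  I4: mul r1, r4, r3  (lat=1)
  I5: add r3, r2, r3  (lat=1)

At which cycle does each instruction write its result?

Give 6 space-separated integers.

Answer: 3 4 4 7 6 8

Derivation:
I0 add r2: issue@1 deps=(None,None) exec_start@1 write@3
I1 add r3: issue@2 deps=(None,None) exec_start@2 write@4
I2 mul r1: issue@3 deps=(0,None) exec_start@3 write@4
I3 add r2: issue@4 deps=(None,1) exec_start@4 write@7
I4 mul r1: issue@5 deps=(None,1) exec_start@5 write@6
I5 add r3: issue@6 deps=(3,1) exec_start@7 write@8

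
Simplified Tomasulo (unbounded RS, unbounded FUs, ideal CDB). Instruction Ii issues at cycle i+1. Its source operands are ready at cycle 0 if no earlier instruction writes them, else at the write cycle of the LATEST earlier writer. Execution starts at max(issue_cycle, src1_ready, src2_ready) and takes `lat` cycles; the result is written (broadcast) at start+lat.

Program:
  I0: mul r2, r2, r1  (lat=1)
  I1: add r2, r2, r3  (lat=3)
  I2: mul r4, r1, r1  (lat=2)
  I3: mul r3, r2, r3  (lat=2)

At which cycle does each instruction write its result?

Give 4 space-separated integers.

Answer: 2 5 5 7

Derivation:
I0 mul r2: issue@1 deps=(None,None) exec_start@1 write@2
I1 add r2: issue@2 deps=(0,None) exec_start@2 write@5
I2 mul r4: issue@3 deps=(None,None) exec_start@3 write@5
I3 mul r3: issue@4 deps=(1,None) exec_start@5 write@7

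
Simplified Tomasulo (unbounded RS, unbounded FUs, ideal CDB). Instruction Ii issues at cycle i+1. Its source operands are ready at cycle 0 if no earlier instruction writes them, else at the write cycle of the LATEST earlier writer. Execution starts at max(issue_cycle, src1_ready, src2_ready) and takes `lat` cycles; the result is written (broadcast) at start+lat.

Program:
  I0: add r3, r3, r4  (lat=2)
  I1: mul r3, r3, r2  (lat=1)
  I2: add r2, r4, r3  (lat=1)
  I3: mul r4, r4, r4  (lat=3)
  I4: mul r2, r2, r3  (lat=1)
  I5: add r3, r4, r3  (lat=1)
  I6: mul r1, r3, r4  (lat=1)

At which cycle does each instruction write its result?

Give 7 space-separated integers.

Answer: 3 4 5 7 6 8 9

Derivation:
I0 add r3: issue@1 deps=(None,None) exec_start@1 write@3
I1 mul r3: issue@2 deps=(0,None) exec_start@3 write@4
I2 add r2: issue@3 deps=(None,1) exec_start@4 write@5
I3 mul r4: issue@4 deps=(None,None) exec_start@4 write@7
I4 mul r2: issue@5 deps=(2,1) exec_start@5 write@6
I5 add r3: issue@6 deps=(3,1) exec_start@7 write@8
I6 mul r1: issue@7 deps=(5,3) exec_start@8 write@9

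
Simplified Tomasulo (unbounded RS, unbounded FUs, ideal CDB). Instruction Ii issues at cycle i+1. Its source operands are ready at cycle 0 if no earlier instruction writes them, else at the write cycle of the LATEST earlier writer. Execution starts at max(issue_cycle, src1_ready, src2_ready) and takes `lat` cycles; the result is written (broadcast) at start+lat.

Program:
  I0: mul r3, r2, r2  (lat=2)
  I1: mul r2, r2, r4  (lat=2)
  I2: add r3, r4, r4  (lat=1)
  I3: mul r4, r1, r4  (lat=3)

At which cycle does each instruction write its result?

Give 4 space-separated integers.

Answer: 3 4 4 7

Derivation:
I0 mul r3: issue@1 deps=(None,None) exec_start@1 write@3
I1 mul r2: issue@2 deps=(None,None) exec_start@2 write@4
I2 add r3: issue@3 deps=(None,None) exec_start@3 write@4
I3 mul r4: issue@4 deps=(None,None) exec_start@4 write@7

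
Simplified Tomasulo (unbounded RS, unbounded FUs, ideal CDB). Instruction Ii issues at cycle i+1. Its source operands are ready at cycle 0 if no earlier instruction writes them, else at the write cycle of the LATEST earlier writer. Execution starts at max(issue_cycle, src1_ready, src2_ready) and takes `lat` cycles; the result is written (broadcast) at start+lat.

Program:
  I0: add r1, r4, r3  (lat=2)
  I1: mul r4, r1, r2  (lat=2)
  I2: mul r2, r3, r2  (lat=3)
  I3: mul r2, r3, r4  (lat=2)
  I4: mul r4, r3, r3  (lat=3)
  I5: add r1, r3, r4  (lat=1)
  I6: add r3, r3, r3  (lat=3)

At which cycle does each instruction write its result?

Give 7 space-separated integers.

I0 add r1: issue@1 deps=(None,None) exec_start@1 write@3
I1 mul r4: issue@2 deps=(0,None) exec_start@3 write@5
I2 mul r2: issue@3 deps=(None,None) exec_start@3 write@6
I3 mul r2: issue@4 deps=(None,1) exec_start@5 write@7
I4 mul r4: issue@5 deps=(None,None) exec_start@5 write@8
I5 add r1: issue@6 deps=(None,4) exec_start@8 write@9
I6 add r3: issue@7 deps=(None,None) exec_start@7 write@10

Answer: 3 5 6 7 8 9 10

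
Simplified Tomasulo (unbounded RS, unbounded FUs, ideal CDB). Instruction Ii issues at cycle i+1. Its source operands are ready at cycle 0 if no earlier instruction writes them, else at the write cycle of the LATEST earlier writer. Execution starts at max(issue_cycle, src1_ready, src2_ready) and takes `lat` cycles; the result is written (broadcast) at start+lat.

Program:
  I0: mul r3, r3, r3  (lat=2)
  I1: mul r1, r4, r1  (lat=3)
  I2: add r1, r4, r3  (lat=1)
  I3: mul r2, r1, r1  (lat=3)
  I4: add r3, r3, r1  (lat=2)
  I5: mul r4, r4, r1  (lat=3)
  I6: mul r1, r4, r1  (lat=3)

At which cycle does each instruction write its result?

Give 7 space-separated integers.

Answer: 3 5 4 7 7 9 12

Derivation:
I0 mul r3: issue@1 deps=(None,None) exec_start@1 write@3
I1 mul r1: issue@2 deps=(None,None) exec_start@2 write@5
I2 add r1: issue@3 deps=(None,0) exec_start@3 write@4
I3 mul r2: issue@4 deps=(2,2) exec_start@4 write@7
I4 add r3: issue@5 deps=(0,2) exec_start@5 write@7
I5 mul r4: issue@6 deps=(None,2) exec_start@6 write@9
I6 mul r1: issue@7 deps=(5,2) exec_start@9 write@12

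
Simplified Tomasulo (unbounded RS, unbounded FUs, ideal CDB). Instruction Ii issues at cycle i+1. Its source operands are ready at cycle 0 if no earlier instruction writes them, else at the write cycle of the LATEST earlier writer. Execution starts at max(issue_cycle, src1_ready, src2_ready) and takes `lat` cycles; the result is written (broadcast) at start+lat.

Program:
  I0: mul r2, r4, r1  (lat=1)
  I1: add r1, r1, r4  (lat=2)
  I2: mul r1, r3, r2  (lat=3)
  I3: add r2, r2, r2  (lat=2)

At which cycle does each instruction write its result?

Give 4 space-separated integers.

Answer: 2 4 6 6

Derivation:
I0 mul r2: issue@1 deps=(None,None) exec_start@1 write@2
I1 add r1: issue@2 deps=(None,None) exec_start@2 write@4
I2 mul r1: issue@3 deps=(None,0) exec_start@3 write@6
I3 add r2: issue@4 deps=(0,0) exec_start@4 write@6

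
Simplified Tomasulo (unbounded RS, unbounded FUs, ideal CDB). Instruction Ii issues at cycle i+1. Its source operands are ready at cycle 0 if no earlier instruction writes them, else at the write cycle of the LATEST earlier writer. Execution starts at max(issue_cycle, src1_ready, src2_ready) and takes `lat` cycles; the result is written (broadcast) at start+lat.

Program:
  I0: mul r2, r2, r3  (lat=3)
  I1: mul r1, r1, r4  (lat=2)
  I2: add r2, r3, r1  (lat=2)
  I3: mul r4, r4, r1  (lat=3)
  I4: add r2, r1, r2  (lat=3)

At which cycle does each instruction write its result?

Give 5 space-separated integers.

I0 mul r2: issue@1 deps=(None,None) exec_start@1 write@4
I1 mul r1: issue@2 deps=(None,None) exec_start@2 write@4
I2 add r2: issue@3 deps=(None,1) exec_start@4 write@6
I3 mul r4: issue@4 deps=(None,1) exec_start@4 write@7
I4 add r2: issue@5 deps=(1,2) exec_start@6 write@9

Answer: 4 4 6 7 9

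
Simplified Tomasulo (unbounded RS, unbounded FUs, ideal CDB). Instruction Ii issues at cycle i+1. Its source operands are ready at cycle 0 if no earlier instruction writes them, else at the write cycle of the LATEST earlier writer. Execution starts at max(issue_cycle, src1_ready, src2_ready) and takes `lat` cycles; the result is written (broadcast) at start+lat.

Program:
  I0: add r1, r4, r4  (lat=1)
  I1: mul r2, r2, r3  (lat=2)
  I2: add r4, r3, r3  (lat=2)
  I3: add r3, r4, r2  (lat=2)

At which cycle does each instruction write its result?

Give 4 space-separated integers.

Answer: 2 4 5 7

Derivation:
I0 add r1: issue@1 deps=(None,None) exec_start@1 write@2
I1 mul r2: issue@2 deps=(None,None) exec_start@2 write@4
I2 add r4: issue@3 deps=(None,None) exec_start@3 write@5
I3 add r3: issue@4 deps=(2,1) exec_start@5 write@7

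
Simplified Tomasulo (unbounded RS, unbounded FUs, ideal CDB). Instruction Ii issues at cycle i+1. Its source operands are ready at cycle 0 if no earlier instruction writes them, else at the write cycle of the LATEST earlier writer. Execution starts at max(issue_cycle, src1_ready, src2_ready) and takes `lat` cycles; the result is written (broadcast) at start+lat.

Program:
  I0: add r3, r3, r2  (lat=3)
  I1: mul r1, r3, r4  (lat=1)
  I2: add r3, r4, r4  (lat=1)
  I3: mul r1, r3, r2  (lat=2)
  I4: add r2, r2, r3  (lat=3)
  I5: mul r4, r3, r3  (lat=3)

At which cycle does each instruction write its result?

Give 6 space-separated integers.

Answer: 4 5 4 6 8 9

Derivation:
I0 add r3: issue@1 deps=(None,None) exec_start@1 write@4
I1 mul r1: issue@2 deps=(0,None) exec_start@4 write@5
I2 add r3: issue@3 deps=(None,None) exec_start@3 write@4
I3 mul r1: issue@4 deps=(2,None) exec_start@4 write@6
I4 add r2: issue@5 deps=(None,2) exec_start@5 write@8
I5 mul r4: issue@6 deps=(2,2) exec_start@6 write@9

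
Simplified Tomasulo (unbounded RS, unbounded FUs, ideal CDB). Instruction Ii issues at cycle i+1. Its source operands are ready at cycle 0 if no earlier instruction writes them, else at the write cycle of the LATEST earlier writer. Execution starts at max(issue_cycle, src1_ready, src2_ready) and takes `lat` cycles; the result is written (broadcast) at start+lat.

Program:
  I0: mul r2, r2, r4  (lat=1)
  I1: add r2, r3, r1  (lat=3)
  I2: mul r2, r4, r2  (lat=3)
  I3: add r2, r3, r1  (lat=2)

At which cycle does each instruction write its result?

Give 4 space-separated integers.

Answer: 2 5 8 6

Derivation:
I0 mul r2: issue@1 deps=(None,None) exec_start@1 write@2
I1 add r2: issue@2 deps=(None,None) exec_start@2 write@5
I2 mul r2: issue@3 deps=(None,1) exec_start@5 write@8
I3 add r2: issue@4 deps=(None,None) exec_start@4 write@6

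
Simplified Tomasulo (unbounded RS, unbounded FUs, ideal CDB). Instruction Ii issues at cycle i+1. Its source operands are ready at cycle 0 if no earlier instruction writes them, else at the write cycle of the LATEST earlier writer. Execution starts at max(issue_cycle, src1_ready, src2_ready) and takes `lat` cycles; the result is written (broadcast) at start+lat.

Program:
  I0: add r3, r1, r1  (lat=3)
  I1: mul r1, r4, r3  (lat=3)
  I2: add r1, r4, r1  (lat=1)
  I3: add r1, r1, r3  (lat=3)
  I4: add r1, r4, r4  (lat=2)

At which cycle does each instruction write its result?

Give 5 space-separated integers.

I0 add r3: issue@1 deps=(None,None) exec_start@1 write@4
I1 mul r1: issue@2 deps=(None,0) exec_start@4 write@7
I2 add r1: issue@3 deps=(None,1) exec_start@7 write@8
I3 add r1: issue@4 deps=(2,0) exec_start@8 write@11
I4 add r1: issue@5 deps=(None,None) exec_start@5 write@7

Answer: 4 7 8 11 7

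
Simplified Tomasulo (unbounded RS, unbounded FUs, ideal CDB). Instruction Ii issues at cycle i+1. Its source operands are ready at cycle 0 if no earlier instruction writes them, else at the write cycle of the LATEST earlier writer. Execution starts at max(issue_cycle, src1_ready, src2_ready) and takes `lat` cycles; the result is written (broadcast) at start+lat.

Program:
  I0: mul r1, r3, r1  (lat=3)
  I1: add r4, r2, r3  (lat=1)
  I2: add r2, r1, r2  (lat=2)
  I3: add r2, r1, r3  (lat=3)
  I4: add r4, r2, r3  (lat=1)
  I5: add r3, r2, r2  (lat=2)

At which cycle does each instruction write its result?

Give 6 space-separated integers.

I0 mul r1: issue@1 deps=(None,None) exec_start@1 write@4
I1 add r4: issue@2 deps=(None,None) exec_start@2 write@3
I2 add r2: issue@3 deps=(0,None) exec_start@4 write@6
I3 add r2: issue@4 deps=(0,None) exec_start@4 write@7
I4 add r4: issue@5 deps=(3,None) exec_start@7 write@8
I5 add r3: issue@6 deps=(3,3) exec_start@7 write@9

Answer: 4 3 6 7 8 9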